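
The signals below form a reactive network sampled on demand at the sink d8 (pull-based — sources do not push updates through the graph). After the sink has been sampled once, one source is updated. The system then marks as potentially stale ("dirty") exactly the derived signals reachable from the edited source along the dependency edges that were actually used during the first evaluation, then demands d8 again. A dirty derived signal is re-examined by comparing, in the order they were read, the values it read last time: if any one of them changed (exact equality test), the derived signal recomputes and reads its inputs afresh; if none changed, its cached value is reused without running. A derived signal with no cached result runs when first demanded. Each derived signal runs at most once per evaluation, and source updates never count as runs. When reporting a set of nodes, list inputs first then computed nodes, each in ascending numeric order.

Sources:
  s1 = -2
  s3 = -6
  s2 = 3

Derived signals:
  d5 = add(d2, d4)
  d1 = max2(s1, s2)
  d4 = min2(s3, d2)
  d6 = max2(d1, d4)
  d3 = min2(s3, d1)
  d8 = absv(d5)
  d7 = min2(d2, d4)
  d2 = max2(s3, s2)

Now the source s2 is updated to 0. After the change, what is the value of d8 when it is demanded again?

Initial pass — values computed on the first demand:
  d2 = max2(-6, 3) = 3
  d4 = min2(-6, 3) = -6
  d5 = add(3, -6) = -3
  d8 = absv(-3) = 3

Second demand — change propagation:
  d2: re-runs because s2 3->0; new result 0.
  d4: re-runs because d2 3->0; new result -6 (unchanged).
  d5: re-runs because d2 3->0; new result -6.
  d8: re-runs because d5 -3->-6; new result 6.

d8 now evaluates to 6.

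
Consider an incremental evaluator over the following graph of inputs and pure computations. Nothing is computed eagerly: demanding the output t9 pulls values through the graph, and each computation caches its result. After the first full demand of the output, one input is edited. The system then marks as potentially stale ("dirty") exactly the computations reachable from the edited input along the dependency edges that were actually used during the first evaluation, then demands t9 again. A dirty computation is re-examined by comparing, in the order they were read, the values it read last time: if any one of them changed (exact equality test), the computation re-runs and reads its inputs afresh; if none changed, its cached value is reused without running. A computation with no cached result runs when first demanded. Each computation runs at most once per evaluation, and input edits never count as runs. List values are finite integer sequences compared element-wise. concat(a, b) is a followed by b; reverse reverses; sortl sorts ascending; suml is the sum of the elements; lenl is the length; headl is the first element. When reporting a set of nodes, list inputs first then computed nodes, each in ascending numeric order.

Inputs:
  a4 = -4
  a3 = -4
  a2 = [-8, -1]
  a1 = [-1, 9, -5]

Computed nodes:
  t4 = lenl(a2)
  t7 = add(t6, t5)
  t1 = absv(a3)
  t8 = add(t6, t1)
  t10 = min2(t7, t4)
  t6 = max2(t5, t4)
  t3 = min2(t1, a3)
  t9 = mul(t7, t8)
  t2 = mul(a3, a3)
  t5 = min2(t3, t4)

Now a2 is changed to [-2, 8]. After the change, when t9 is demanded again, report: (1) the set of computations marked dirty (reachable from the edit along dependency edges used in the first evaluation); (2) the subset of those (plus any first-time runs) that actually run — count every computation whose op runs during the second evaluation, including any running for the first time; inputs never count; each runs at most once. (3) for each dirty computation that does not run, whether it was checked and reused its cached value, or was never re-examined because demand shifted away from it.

Dirty set: t4, t5, t6, t7, t8, t9.
Run set: t4 (1 run).
Re-examined without running (cache reused): t5, t6, t7, t8, t9.
The important point: t4 recomputes to an identical value, and the output ends up unchanged.

Initial pass — values computed on the first demand:
  t1 = absv(-4) = 4
  t3 = min2(4, -4) = -4
  t4 = lenl([-8, -1]) = 2
  t5 = min2(-4, 2) = -4
  t6 = max2(-4, 2) = 2
  t7 = add(2, -4) = -2
  t8 = add(2, 4) = 6
  t9 = mul(-2, 6) = -12

Second demand — change propagation:
  t4: re-runs because a2 [-8, -1]->[-2, 8]; new result 2 (unchanged).
  t5: re-examined; everything it read last time is the same (t3 unchanged, t4 unchanged) — cache -4 kept, no run.
  t6: re-examined; everything it read last time is the same (t5 unchanged, t4 unchanged) — cache 2 kept, no run.
  t7: re-examined; everything it read last time is the same (t6 unchanged, t5 unchanged) — cache -2 kept, no run.
  t8: re-examined; everything it read last time is the same (t6 unchanged, t1 unchanged) — cache 6 kept, no run.
  t9: re-examined; everything it read last time is the same (t7 unchanged, t8 unchanged) — cache -12 kept, no run.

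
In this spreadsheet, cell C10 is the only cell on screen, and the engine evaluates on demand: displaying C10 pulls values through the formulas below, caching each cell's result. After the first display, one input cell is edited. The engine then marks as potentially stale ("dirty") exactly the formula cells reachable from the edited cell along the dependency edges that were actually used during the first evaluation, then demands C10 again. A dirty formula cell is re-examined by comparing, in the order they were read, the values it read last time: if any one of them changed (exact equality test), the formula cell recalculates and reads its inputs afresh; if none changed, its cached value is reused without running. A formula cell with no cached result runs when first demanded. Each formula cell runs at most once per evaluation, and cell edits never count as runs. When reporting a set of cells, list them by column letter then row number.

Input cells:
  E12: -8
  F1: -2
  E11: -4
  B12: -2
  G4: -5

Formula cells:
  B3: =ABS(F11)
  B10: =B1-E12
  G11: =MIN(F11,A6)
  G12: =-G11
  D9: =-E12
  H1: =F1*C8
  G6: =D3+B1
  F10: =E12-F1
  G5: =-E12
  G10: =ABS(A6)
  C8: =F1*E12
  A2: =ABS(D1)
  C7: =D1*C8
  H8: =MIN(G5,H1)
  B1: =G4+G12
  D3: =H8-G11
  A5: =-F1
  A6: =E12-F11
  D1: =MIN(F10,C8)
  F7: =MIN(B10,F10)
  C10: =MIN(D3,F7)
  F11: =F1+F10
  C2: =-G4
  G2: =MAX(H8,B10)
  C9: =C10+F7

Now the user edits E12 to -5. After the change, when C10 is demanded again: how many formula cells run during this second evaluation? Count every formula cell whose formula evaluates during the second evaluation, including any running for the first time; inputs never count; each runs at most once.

Initial pass — values computed on the first demand:
  C8 = -2 * -8 = 16
  F10 = -8 - -2 = -6
  F11 = -2 + -6 = -8
  A6 = -8 - -8 = 0
  G5 = -(-8) = 8
  G11 = MIN(-8, 0) = -8
  G12 = -(-8) = 8
  B1 = -5 + 8 = 3
  B10 = 3 - -8 = 11
  F7 = MIN(11, -6) = -6
  H1 = -2 * 16 = -32
  H8 = MIN(8, -32) = -32
  D3 = -32 - -8 = -24
  C10 = MIN(-24, -6) = -24

Second demand — change propagation:
  C8: re-runs because E12 -8->-5; new result 10.
  F10: re-runs because E12 -8->-5; new result -3.
  F11: re-runs because F10 -6->-3; new result -5.
  A6: re-runs because E12 -8->-5; F11 -8->-5; new result 0 (unchanged).
  G5: re-runs because E12 -8->-5; new result 5.
  G11: re-runs because F11 -8->-5; new result -5.
  G12: re-runs because G11 -8->-5; new result 5.
  B1: re-runs because G12 8->5; new result 0.
  B10: re-runs because B1 3->0; E12 -8->-5; new result 5.
  F7: re-runs because B10 11->5; F10 -6->-3; new result -3.
  H1: re-runs because C8 16->10; new result -20.
  H8: re-runs because G5 8->5; H1 -32->-20; new result -20.
  D3: re-runs because H8 -32->-20; G11 -8->-5; new result -15.
  C10: re-runs because D3 -24->-15; F7 -6->-3; new result -15.

Run set: A6, B1, B10, C8, C10, D3, F7, F10, F11, G5, G11, G12, H1, H8 (14 run).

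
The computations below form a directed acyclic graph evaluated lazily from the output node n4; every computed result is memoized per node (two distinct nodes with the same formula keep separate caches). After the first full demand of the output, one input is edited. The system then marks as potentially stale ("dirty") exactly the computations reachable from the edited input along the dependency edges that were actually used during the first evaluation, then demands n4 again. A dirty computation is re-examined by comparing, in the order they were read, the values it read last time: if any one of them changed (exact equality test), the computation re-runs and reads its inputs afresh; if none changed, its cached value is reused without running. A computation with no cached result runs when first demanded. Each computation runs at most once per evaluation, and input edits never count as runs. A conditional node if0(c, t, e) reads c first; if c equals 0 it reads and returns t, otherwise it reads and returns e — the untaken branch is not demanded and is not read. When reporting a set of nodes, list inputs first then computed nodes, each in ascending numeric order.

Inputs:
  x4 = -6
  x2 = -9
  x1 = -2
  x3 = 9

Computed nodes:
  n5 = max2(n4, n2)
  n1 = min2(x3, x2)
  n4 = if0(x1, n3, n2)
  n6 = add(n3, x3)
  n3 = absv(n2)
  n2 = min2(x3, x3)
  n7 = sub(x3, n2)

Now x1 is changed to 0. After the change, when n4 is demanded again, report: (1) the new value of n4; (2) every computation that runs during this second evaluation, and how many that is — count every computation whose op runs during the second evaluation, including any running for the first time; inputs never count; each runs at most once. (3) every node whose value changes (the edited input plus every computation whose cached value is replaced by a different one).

Demanding n4 again yields 9.
2 computations run: n3, n4.
The nodes whose values change: x1.
Note the branch switch — n3 had no cache and runs now for the first time.

First demand of the output computes:
  n2 = min2(9, 9) = 9
  n4 = if0(x1=-2 -> else branch n2) = 9

After the edit, cleaning proceeds:
  n3: had never run; runs now, result 9.
  n4: a read changed (x1 -2->0) — executes, giving 9 — identical to its old value.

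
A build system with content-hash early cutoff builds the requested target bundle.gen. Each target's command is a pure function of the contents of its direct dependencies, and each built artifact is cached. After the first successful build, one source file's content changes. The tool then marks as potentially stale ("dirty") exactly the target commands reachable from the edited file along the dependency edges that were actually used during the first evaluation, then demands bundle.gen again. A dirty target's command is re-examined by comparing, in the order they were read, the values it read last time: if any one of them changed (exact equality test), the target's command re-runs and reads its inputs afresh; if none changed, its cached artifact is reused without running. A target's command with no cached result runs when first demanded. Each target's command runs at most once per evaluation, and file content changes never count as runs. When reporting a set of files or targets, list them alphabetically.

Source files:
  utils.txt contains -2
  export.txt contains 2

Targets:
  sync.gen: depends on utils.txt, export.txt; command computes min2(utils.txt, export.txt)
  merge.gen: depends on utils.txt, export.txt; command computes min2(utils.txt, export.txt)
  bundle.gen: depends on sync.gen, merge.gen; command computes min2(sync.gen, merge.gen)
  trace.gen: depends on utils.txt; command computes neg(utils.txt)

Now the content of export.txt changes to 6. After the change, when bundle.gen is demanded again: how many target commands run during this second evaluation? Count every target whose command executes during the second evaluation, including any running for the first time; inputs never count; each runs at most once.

First evaluation (everything demanded from the output):
  merge.gen = min2(-2, 2) = -2
  sync.gen = min2(-2, 2) = -2
  bundle.gen = min2(-2, -2) = -2

Propagation after the edit:
  merge.gen: runs — export.txt 2->6; result -2 (same value as before).
  sync.gen: runs — export.txt 2->6; result -2 (same value as before).
  bundle.gen: checked — values it read are unchanged (sync.gen unchanged, merge.gen unchanged); reused cached -2 without running.

Key observation: the cutoff stops propagation at bundle.gen — its inputs' values are unchanged, so it reuses its cache.

Target commands that run: merge.gen, sync.gen — 2 in total.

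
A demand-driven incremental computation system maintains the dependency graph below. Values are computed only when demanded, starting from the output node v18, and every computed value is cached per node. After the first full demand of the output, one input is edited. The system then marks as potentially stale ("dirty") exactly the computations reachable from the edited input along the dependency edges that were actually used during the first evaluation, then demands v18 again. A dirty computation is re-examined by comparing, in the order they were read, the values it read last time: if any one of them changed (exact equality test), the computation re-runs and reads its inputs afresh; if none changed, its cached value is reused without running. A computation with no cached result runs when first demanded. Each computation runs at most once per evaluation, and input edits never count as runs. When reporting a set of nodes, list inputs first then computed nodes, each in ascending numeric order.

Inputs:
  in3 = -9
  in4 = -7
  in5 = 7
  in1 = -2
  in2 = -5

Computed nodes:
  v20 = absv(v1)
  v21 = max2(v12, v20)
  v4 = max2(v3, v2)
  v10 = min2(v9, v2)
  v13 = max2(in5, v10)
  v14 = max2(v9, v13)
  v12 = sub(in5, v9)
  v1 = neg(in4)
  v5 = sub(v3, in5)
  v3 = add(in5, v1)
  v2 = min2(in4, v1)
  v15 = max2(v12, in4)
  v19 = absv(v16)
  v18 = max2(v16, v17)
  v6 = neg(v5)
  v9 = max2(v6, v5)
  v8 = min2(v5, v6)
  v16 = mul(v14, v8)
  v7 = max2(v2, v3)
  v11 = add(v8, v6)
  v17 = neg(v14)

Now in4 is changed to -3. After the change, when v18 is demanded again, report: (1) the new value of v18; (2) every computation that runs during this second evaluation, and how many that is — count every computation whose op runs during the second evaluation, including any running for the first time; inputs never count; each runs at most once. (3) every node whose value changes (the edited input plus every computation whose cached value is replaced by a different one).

New value of v18: -7.
Computations that run: v1, v2, v3, v5, v6, v8, v9, v10, v13, v14, v16, v18 — 12 in total.
Values that change: in4, v1, v2, v3, v5, v6, v8, v9, v10, v16.
Key observation: the cutoff stops propagation at v17 — its inputs' values are unchanged, so it reuses its cache.

First evaluation (everything demanded from the output):
  v1 = neg(-7) = 7
  v2 = min2(-7, 7) = -7
  v3 = add(7, 7) = 14
  v5 = sub(14, 7) = 7
  v6 = neg(7) = -7
  v8 = min2(7, -7) = -7
  v9 = max2(-7, 7) = 7
  v10 = min2(7, -7) = -7
  v13 = max2(7, -7) = 7
  v14 = max2(7, 7) = 7
  v16 = mul(7, -7) = -49
  v17 = neg(7) = -7
  v18 = max2(-49, -7) = -7

Propagation after the edit:
  v1: runs — in4 -7->-3; result 3.
  v2: runs — in4 -7->-3; v1 7->3; result -3.
  v3: runs — v1 7->3; result 10.
  v5: runs — v3 14->10; result 3.
  v6: runs — v5 7->3; result -3.
  v8: runs — v5 7->3; v6 -7->-3; result -3.
  v9: runs — v6 -7->-3; v5 7->3; result 3.
  v10: runs — v9 7->3; v2 -7->-3; result -3.
  v13: runs — v10 -7->-3; result 7 (same value as before).
  v14: runs — v9 7->3; result 7 (same value as before).
  v16: runs — v8 -7->-3; result -21.
  v17: checked — values it read are unchanged (v14 unchanged); reused cached -7 without running.
  v18: runs — v16 -49->-21; result -7 (same value as before).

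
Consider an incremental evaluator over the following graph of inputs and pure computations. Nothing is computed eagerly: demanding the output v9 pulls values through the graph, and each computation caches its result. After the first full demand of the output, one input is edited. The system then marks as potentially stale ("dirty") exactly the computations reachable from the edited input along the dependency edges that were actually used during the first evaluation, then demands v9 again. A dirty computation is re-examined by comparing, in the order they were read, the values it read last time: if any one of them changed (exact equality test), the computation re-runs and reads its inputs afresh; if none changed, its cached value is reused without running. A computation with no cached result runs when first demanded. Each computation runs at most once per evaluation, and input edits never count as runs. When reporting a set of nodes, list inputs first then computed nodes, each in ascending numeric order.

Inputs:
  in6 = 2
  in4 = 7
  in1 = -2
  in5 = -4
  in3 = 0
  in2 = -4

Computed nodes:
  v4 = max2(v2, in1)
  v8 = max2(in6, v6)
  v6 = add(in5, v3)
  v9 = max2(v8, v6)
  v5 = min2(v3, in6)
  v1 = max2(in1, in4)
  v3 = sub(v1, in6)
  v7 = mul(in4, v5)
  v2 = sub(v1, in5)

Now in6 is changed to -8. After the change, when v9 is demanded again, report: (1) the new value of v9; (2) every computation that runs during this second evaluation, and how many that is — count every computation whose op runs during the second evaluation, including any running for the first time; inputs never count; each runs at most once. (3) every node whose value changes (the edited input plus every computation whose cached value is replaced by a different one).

v9 now evaluates to 11.
Run set: v3, v6, v8, v9 (4 run).
Changed values: in6, v3, v6, v8, v9.

Initial pass — values computed on the first demand:
  v1 = max2(-2, 7) = 7
  v3 = sub(7, 2) = 5
  v6 = add(-4, 5) = 1
  v8 = max2(2, 1) = 2
  v9 = max2(2, 1) = 2

Second demand — change propagation:
  v3: re-runs because in6 2->-8; new result 15.
  v6: re-runs because v3 5->15; new result 11.
  v8: re-runs because in6 2->-8; v6 1->11; new result 11.
  v9: re-runs because v8 2->11; v6 1->11; new result 11.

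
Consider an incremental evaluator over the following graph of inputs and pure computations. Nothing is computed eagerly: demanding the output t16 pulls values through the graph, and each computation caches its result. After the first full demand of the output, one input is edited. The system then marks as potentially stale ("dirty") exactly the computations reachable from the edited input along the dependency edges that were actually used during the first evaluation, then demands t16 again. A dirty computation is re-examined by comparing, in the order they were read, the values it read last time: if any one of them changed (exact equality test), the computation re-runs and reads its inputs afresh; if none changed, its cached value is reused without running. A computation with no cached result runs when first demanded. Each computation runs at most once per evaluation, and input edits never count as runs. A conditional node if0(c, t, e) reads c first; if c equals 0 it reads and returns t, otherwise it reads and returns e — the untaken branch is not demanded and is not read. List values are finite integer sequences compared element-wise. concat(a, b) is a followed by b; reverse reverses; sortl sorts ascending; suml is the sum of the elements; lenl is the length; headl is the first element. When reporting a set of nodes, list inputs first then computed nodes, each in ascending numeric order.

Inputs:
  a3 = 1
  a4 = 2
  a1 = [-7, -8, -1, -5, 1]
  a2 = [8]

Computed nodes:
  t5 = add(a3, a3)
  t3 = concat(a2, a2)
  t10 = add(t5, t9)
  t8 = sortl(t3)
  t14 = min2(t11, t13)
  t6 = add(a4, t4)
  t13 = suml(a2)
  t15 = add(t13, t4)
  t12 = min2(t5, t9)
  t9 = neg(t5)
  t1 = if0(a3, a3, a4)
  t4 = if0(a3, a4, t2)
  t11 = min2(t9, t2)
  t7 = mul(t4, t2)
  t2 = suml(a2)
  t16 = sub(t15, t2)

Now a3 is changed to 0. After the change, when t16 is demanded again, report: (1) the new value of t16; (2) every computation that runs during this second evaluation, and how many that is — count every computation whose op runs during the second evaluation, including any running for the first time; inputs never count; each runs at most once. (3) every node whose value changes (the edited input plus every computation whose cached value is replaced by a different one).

t16 now evaluates to 2.
Run set: t4, t15, t16 (3 run).
Changed values: a3, t4, t15, t16.

Initial pass — values computed on the first demand:
  t2 = suml([8]) = 8
  t4 = if0(a3=1 -> else branch t2) = 8
  t13 = suml([8]) = 8
  t15 = add(8, 8) = 16
  t16 = sub(16, 8) = 8

Second demand — change propagation:
  t4: re-runs because a3 1->0; new result 2.
  t15: re-runs because t4 8->2; new result 10.
  t16: re-runs because t15 16->10; new result 2.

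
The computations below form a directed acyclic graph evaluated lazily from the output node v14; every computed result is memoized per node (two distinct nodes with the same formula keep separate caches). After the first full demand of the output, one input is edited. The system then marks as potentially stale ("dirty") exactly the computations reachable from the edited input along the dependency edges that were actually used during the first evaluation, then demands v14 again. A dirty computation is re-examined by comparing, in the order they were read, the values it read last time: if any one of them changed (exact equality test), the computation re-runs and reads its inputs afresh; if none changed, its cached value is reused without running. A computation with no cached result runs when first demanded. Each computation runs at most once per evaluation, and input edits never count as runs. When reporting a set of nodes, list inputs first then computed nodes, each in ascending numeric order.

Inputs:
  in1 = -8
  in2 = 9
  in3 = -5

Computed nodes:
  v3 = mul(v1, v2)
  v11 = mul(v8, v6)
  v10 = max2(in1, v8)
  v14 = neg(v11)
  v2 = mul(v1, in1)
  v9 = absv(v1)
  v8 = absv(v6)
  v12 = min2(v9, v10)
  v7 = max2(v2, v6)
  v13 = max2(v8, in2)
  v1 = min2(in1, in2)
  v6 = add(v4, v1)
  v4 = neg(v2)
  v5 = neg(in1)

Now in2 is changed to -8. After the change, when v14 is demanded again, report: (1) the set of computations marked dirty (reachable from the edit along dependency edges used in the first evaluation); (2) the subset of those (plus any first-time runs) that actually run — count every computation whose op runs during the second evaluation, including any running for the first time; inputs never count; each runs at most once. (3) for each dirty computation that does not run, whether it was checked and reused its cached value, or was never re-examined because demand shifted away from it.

The edit dirties: v1, v2, v4, v6, v8, v11, v14.
1 computations run: v1.
Cache hits after checking: v2, v4, v6, v8, v11, v14.
Note the absorption at v1: it re-runs yet its value is the same, leaving the output's value untouched.

First demand of the output computes:
  v1 = min2(-8, 9) = -8
  v2 = mul(-8, -8) = 64
  v4 = neg(64) = -64
  v6 = add(-64, -8) = -72
  v8 = absv(-72) = 72
  v11 = mul(72, -72) = -5184
  v14 = neg(-5184) = 5184

After the edit, cleaning proceeds:
  v1: a read changed (in2 9->-8) — executes, giving -8 — identical to its old value.
  v2: dirty, but its reads are unchanged (v1 unchanged, in1 unchanged); cached 64 stands.
  v4: dirty, but its reads are unchanged (v2 unchanged); cached -64 stands.
  v6: dirty, but its reads are unchanged (v4 unchanged, v1 unchanged); cached -72 stands.
  v8: dirty, but its reads are unchanged (v6 unchanged); cached 72 stands.
  v11: dirty, but its reads are unchanged (v8 unchanged, v6 unchanged); cached -5184 stands.
  v14: dirty, but its reads are unchanged (v11 unchanged); cached 5184 stands.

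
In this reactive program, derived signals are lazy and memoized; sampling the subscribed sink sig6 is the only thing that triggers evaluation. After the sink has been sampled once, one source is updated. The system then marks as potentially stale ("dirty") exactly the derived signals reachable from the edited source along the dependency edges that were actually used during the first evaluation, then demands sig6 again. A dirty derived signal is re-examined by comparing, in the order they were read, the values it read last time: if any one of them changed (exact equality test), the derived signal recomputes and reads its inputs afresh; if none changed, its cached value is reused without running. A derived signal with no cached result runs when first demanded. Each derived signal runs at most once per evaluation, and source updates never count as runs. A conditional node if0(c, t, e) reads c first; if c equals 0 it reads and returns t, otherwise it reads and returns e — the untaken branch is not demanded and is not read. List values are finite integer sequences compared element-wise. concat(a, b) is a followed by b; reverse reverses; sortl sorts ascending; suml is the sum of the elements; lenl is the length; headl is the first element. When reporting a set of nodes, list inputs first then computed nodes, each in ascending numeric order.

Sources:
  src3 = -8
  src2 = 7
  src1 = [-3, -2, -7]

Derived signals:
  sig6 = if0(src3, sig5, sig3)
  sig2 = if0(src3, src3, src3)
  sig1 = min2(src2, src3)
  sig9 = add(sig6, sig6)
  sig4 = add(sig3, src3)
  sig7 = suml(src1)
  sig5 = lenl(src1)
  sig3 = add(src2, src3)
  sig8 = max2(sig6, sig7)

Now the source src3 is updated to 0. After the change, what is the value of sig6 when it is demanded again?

First demand of the output computes:
  sig3 = add(7, -8) = -1
  sig6 = if0(src3=-8 -> else branch sig3) = -1

After the edit, cleaning proceeds:
  sig3: stays stale; no demand reaches it after the flip.
  sig5: had never run; runs now, result 3.
  sig6: a read changed (src3 -8->0) — executes, giving 3.

Note the branch switch — demand abandons sig3, which is never re-examined.

Demanding sig6 again yields 3.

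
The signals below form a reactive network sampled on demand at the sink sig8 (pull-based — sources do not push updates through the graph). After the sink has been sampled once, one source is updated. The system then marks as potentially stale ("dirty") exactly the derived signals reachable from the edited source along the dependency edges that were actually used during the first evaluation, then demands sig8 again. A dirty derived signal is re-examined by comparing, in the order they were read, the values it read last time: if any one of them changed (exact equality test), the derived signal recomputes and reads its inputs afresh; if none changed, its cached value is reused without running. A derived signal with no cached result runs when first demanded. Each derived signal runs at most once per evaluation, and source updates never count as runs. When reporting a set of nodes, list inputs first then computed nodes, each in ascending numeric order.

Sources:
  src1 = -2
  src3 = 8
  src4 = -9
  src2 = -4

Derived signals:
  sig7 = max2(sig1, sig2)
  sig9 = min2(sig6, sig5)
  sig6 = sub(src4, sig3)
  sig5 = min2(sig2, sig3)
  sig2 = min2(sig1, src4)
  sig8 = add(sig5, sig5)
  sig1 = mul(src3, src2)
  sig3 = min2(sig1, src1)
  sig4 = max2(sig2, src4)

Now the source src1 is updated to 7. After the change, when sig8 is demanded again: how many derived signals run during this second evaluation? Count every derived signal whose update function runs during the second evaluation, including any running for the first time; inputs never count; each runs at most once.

Initial pass — values computed on the first demand:
  sig1 = mul(8, -4) = -32
  sig2 = min2(-32, -9) = -32
  sig3 = min2(-32, -2) = -32
  sig5 = min2(-32, -32) = -32
  sig8 = add(-32, -32) = -64

Second demand — change propagation:
  sig3: re-runs because src1 -2->7; new result -32 (unchanged).
  sig5: re-examined; everything it read last time is the same (sig2 unchanged, sig3 unchanged) — cache -32 kept, no run.
  sig8: re-examined; everything it read last time is the same (sig5 unchanged, sig5 unchanged) — cache -64 kept, no run.

The important point: sig3 recomputes to an identical value, and the output ends up unchanged.

Run set: sig3 (1 run).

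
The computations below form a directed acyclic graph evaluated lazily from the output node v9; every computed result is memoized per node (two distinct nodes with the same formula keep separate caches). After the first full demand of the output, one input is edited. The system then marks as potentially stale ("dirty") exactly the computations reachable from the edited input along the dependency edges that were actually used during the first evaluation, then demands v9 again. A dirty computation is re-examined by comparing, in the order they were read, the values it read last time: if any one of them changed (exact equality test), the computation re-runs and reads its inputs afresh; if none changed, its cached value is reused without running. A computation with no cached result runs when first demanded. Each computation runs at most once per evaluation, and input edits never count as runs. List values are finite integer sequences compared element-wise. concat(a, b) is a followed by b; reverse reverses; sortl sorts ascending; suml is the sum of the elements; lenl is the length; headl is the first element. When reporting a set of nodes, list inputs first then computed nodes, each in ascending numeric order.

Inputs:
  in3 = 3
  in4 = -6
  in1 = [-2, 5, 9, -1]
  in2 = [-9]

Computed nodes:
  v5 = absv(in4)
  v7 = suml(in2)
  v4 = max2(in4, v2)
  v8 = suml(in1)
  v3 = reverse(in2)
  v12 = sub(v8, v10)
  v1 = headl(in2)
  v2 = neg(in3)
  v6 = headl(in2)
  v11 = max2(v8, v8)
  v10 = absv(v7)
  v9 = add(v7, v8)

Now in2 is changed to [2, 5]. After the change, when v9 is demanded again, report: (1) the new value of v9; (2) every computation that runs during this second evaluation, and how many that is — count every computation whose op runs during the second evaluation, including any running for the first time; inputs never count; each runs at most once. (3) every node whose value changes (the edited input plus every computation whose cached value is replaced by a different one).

Demanding v9 again yields 18.
2 computations run: v7, v9.
The nodes whose values change: in2, v7, v9.

First demand of the output computes:
  v7 = suml([-9]) = -9
  v8 = suml([-2, 5, 9, -1]) = 11
  v9 = add(-9, 11) = 2

After the edit, cleaning proceeds:
  v7: a read changed (in2 [-9]->[2, 5]) — executes, giving 7.
  v9: a read changed (v7 -9->7) — executes, giving 18.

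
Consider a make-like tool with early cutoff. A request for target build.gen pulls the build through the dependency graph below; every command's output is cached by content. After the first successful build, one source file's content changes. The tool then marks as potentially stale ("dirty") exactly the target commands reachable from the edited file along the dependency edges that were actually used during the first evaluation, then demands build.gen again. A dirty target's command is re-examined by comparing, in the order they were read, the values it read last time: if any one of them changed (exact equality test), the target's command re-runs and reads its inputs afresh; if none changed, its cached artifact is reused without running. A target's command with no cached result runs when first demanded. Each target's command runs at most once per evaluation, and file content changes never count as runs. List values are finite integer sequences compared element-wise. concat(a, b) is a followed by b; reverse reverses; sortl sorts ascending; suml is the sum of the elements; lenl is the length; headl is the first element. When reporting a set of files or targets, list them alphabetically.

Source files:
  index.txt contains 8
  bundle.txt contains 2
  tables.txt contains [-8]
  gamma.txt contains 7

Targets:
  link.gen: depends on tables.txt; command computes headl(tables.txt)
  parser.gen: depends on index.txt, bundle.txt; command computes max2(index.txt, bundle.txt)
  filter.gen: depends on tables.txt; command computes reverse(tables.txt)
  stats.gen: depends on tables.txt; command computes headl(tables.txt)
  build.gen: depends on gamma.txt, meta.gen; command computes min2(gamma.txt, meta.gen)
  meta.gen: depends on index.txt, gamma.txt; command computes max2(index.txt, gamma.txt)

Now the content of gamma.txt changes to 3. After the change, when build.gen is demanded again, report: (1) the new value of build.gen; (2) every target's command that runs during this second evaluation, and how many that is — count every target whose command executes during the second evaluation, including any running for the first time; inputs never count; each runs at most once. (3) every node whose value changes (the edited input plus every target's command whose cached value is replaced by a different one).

First demand of the output computes:
  meta.gen = max2(8, 7) = 8
  build.gen = min2(7, 8) = 7

After the edit, cleaning proceeds:
  meta.gen: a read changed (gamma.txt 7->3) — executes, giving 8 — identical to its old value.
  build.gen: a read changed (gamma.txt 7->3) — executes, giving 3.

Demanding build.gen again yields 3.
2 target commands run: build.gen, meta.gen.
The nodes whose values change: build.gen, gamma.txt.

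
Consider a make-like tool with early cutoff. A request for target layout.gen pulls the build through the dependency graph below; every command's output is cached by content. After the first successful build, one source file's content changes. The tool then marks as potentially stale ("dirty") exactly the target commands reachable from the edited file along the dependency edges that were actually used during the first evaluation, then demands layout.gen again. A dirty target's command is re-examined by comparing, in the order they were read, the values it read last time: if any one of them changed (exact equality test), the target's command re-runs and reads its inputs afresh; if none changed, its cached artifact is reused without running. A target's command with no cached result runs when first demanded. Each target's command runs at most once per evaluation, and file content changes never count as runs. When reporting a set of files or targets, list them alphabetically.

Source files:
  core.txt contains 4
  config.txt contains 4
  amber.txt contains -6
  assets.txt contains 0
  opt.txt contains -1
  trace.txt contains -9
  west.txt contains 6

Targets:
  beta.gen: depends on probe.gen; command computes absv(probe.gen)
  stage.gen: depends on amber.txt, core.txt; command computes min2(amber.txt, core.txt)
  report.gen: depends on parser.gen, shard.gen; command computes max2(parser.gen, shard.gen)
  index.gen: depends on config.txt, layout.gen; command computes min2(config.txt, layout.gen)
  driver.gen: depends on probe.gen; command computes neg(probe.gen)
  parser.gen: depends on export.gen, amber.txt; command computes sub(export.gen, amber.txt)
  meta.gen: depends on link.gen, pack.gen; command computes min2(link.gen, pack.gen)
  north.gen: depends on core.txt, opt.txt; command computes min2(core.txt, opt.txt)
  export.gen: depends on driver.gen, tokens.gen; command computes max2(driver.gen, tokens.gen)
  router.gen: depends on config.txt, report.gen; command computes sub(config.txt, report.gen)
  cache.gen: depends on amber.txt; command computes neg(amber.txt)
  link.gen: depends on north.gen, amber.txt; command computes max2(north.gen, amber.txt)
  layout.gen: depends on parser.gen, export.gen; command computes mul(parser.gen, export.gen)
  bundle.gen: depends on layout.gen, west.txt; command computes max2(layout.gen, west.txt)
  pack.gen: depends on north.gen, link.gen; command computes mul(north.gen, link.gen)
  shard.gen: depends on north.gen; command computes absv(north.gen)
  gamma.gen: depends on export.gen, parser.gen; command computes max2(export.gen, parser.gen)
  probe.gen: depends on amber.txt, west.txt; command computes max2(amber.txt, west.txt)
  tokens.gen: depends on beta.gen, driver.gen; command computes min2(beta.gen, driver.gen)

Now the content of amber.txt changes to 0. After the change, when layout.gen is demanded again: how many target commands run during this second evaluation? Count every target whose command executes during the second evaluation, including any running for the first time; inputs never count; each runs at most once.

First demand of the output computes:
  probe.gen = max2(-6, 6) = 6
  beta.gen = absv(6) = 6
  driver.gen = neg(6) = -6
  tokens.gen = min2(6, -6) = -6
  export.gen = max2(-6, -6) = -6
  parser.gen = sub(-6, -6) = 0
  layout.gen = mul(0, -6) = 0

After the edit, cleaning proceeds:
  probe.gen: a read changed (amber.txt -6->0) — executes, giving 6 — identical to its old value.
  beta.gen: dirty, but its reads are unchanged (probe.gen unchanged); cached 6 stands.
  driver.gen: dirty, but its reads are unchanged (probe.gen unchanged); cached -6 stands.
  tokens.gen: dirty, but its reads are unchanged (beta.gen unchanged, driver.gen unchanged); cached -6 stands.
  export.gen: dirty, but its reads are unchanged (driver.gen unchanged, tokens.gen unchanged); cached -6 stands.
  parser.gen: a read changed (amber.txt -6->0) — executes, giving -6.
  layout.gen: a read changed (parser.gen 0->-6) — executes, giving 36.

Note where the cutoff bites: driver.gen is checked, finds nothing changed, and keeps its cache.

3 target commands run: layout.gen, parser.gen, probe.gen.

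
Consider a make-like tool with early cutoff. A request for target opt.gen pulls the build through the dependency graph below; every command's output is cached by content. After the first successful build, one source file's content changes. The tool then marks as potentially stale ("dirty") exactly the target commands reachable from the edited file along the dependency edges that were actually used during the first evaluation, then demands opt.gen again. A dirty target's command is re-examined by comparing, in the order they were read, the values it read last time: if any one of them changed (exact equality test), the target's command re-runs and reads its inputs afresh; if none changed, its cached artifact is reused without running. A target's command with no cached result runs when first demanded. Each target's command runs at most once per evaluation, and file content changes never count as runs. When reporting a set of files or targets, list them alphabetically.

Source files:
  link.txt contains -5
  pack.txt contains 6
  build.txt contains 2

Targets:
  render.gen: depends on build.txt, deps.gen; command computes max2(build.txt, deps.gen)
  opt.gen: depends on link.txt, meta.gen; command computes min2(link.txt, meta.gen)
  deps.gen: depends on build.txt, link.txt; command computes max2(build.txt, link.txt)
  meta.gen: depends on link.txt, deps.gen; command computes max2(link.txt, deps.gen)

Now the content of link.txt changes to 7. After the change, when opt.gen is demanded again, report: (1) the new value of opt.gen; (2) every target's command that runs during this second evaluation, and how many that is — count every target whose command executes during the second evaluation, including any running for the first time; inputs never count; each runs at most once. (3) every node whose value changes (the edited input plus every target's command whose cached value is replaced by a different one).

First demand of the output computes:
  deps.gen = max2(2, -5) = 2
  meta.gen = max2(-5, 2) = 2
  opt.gen = min2(-5, 2) = -5

After the edit, cleaning proceeds:
  deps.gen: a read changed (link.txt -5->7) — executes, giving 7.
  meta.gen: a read changed (link.txt -5->7; deps.gen 2->7) — executes, giving 7.
  opt.gen: a read changed (link.txt -5->7; meta.gen 2->7) — executes, giving 7.

Demanding opt.gen again yields 7.
3 target commands run: deps.gen, meta.gen, opt.gen.
The nodes whose values change: deps.gen, link.txt, meta.gen, opt.gen.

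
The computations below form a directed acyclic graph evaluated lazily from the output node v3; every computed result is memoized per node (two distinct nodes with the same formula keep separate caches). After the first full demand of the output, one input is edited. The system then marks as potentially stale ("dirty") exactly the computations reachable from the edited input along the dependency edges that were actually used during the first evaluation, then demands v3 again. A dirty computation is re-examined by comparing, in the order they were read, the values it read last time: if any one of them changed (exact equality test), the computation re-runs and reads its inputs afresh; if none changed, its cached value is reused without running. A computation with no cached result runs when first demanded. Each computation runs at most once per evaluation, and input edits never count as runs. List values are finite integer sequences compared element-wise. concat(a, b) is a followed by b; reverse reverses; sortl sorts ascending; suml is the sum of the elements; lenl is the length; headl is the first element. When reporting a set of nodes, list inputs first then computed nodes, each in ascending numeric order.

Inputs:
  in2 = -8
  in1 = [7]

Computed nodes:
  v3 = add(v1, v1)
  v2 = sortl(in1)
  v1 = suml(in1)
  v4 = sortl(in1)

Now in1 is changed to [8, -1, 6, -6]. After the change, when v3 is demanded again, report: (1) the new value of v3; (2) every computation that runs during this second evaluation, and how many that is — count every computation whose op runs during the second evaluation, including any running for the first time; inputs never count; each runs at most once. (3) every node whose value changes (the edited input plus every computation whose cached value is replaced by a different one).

First demand of the output computes:
  v1 = suml([7]) = 7
  v3 = add(7, 7) = 14

After the edit, cleaning proceeds:
  v1: a read changed (in1 [7]->[8, -1, 6, -6]) — executes, giving 7 — identical to its old value.
  v3: dirty, but its reads are unchanged (v1 unchanged, v1 unchanged); cached 14 stands.

Note the absorption at v1: it re-runs yet its value is the same, leaving the output's value untouched.

Demanding v3 again yields 14.
1 computations run: v1.
The nodes whose values change: in1.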